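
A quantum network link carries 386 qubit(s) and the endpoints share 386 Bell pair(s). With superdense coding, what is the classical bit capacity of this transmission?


Superdense coding allows 2 classical bits per shared entangled pair.
386 pair(s) -> 2 * 386 = 772 classical bits

772


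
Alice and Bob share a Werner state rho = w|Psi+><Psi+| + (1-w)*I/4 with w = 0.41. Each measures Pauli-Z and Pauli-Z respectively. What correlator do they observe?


|Psi+> = (|01> + |10>)/sqrt(2)
For the pure Bell state, <Z_A Z_B> = -1 (Bell-state Pauli correlator).
The maximally-mixed part I/4 has tr(I/4 * P tensor P) = 0 for any traceless Pauli P.
So <Z_A Z_B>_rho = w * (-1) + (1 - w) * 0
= 0.41 * (-1)
= -0.4100

-0.4100


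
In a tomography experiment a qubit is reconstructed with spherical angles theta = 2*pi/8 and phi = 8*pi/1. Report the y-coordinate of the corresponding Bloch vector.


theta = 0.7854, phi = 25.1327
r_y = sin(theta)*sin(phi) = 0.7071 * 0.0000
r_y = 0.0000

0.0000


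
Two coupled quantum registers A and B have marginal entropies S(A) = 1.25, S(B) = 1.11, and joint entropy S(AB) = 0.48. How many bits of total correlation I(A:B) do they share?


I(A:B) = S(A) + S(B) - S(AB)
= 1.25 + 1.11 - 0.48
= 1.8800

1.8800


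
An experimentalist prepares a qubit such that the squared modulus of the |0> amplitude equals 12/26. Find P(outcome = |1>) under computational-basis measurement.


|alpha|^2 = 12/26 = 0.4615
|beta|^2 = 1 - 12/26 = 14/26 = 0.5385
P(|1>) = |beta|^2 = 0.5385

0.5385


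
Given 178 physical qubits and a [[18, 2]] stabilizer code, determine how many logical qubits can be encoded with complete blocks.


Each code block uses 18 physical qubits for 2 logical qubit(s).
Number of complete blocks = floor(178 / 18) = 9
Logical qubits = 9 * 2
= 18

18


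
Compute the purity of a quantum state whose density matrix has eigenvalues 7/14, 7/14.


tr(rho^2) = sum of eigenvalues squared
= (7/14)^2 + (7/14)^2
= (49 + 49) / 196
= 98/196
= 0.5000

0.5000


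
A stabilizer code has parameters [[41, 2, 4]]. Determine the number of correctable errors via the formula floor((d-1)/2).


Code parameters: [[41, 2, 4]], distance d = 4.
Number of correctable errors = floor((d-1)/2)
= floor((4 - 1)/2)
= floor(3/2)
= 1

1


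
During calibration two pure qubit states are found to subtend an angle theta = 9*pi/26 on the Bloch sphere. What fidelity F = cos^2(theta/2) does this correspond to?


For states separated by angle theta on Bloch sphere:
F = cos^2(theta/2)
theta = 9*pi/26 = 1.0875
theta/2 = 0.5437
cos(theta/2) = 0.8558
F = 0.7324

0.7324


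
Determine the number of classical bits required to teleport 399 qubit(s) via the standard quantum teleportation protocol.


Quantum teleportation requires 2 classical bits per qubit teleported.
399 qubit(s) -> 2 * 399 = 798 classical bits

798


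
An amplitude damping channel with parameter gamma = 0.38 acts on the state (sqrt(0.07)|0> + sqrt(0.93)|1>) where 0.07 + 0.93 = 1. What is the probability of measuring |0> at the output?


For amplitude damping with parameter gamma on state sqrt(a)|0> + sqrt(b)|1>:
alpha^2 = 0.07, beta^2 = 0.93
P(|0>) = alpha^2 + gamma * beta^2
= 0.07 + 0.38 * 0.93
= 0.07 + 0.3534
= 0.4234

0.4234


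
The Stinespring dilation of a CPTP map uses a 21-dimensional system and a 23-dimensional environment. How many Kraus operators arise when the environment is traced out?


Tracing out the environment in an orthonormal basis {|i>_E} gives Kraus operators K_i = <i|_E U |0>_E.
Number of Kraus operators = dim(H_env) = d_env
= 23

23


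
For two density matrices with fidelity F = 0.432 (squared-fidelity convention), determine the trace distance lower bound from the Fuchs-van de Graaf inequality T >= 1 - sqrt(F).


Fuchs-van de Graaf (squared-fidelity convention): 1 - sqrt(F) <= T <= sqrt(1 - F).
Lower bound: T >= 1 - sqrt(F)
sqrt(F) = sqrt(0.432) = 0.6573
T >= 1 - 0.6573
T >= 0.3427

0.3427


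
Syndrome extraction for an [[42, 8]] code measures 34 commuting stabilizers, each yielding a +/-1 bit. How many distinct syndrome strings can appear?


Each stabilizer generator gives a binary (+1 or -1) measurement outcome.
With 34 independent generators:
Total syndromes = 2^34
= 17179869184

17179869184


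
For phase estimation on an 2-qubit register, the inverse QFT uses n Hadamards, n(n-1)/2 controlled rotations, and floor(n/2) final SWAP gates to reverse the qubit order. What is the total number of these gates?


Hadamard gates: 2
Controlled rotations: n*(n-1)/2 = 2*1/2 = 1
SWAP gates: floor(n/2) = floor(2/2) = 1
Total = 2 + 1 + 1
= 4

4


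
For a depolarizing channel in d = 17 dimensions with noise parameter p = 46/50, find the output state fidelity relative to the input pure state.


F = (1-p) + p/d
= (1 - 0.9200) + 0.9200/17
= 0.0800 + 0.0541
= 0.1341

0.1341


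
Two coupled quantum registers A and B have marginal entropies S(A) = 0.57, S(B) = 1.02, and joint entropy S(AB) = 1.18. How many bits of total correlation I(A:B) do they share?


I(A:B) = S(A) + S(B) - S(AB)
= 0.57 + 1.02 - 1.18
= 0.4100

0.4100


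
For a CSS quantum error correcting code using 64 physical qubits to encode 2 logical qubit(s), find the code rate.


Code rate R = k/n
= 2/64
= 0.0312

0.0312


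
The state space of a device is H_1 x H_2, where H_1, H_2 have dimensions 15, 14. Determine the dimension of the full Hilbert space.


dim(H_1 x H_2) = 15 * 14
= 210

210


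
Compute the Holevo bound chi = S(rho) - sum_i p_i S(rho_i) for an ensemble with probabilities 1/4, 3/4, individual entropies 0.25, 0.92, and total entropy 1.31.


chi = S(rho) - sum_i p_i * S(rho_i)
Weighted entropy = 1/4 * 0.25 + 3/4 * 0.92
= 0.7525
chi = 1.31 - 0.7525
= 0.5575

0.5575


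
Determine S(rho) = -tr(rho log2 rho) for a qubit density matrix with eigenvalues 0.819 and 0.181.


S = -p*log2(p) - (1-p)*log2(1-p)
p = 0.8190, 1-p = 0.1810
= -0.8190 * log2(0.8190) - 0.1810 * log2(0.1810)
= -(-0.2359) - (-0.4463)
= 0.6823

0.6823


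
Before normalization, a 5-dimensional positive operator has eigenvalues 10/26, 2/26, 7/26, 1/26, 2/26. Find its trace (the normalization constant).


tr(M) = sum of eigenvalues
= 10/26 + 2/26 + 7/26 + 1/26 + 2/26
= 22/26
= 0.8462

0.8462


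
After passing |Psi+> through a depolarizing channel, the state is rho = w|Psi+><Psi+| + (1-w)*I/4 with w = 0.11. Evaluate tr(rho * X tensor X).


|Psi+> = (|01> + |10>)/sqrt(2)
For the pure Bell state, <X_A X_B> = +1 (Bell-state Pauli correlator).
The maximally-mixed part I/4 has tr(I/4 * P tensor P) = 0 for any traceless Pauli P.
So <X_A X_B>_rho = w * (+1) + (1 - w) * 0
= 0.11 * (+1)
= 0.1100

0.1100


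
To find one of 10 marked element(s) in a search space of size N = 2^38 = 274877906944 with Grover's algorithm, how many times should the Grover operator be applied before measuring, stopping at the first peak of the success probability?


After j Grover iterations the success probability is P(j) = sin^2((2j+1)*theta), where sin(theta) = sqrt(k/N).
N = 2^38 = 274877906944, k = 10
sin(theta) = sqrt(k/N) = 6.031565972e-06
theta = arcsin(sqrt(k/N)) = 6.031565972e-06 rad
P(j) reaches its first maximum when (2j+1)*theta is as close as possible to pi/2, i.e. j = round(pi/(4*theta) - 1/2).
pi/(4*theta) - 1/2 = 130214.1353
(For comparison, the common estimate pi/4 * sqrt(N/k) = 130214.6353; the exact maximiser is used here.)
Optimal iterations = 130214

130214


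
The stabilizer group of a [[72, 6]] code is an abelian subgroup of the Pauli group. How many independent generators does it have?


For an [[n,k]] stabilizer code:
Number of stabilizer generators = n - k
= 72 - 6
= 66

66


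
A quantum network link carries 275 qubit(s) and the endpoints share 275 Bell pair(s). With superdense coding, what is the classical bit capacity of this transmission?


Superdense coding allows 2 classical bits per shared entangled pair.
275 pair(s) -> 2 * 275 = 550 classical bits

550


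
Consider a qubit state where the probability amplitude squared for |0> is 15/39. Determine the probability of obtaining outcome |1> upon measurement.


|alpha|^2 = 15/39 = 0.3846
|beta|^2 = 1 - 15/39 = 24/39 = 0.6154
P(|1>) = |beta|^2 = 0.6154

0.6154


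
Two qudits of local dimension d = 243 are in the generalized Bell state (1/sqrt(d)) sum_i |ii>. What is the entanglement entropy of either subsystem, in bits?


For a maximally entangled state in d x d:
S = log2(d) = log2(243)
= 7.9248

7.9248


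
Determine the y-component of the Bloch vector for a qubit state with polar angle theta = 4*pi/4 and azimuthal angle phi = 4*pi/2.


theta = 3.1416, phi = 6.2832
r_y = sin(theta)*sin(phi) = 0.0000 * 0.0000
r_y = 0.0000

0.0000


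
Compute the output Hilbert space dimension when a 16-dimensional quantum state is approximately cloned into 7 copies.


Output space = H^(tensor 7) where dim(H) = 16
dim = 16^7
= 256 (after 2 factors)
= 4096 (after 3 factors)
= 65536 (after 4 factors)
= 1048576 (after 5 factors)
= 16777216 (after 6 factors)
= 268435456 (after 7 factors)
= 268435456

268435456


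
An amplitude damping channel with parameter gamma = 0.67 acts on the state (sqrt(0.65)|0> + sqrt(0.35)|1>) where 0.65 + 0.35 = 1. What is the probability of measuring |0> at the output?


For amplitude damping with parameter gamma on state sqrt(a)|0> + sqrt(b)|1>:
alpha^2 = 0.65, beta^2 = 0.35
P(|0>) = alpha^2 + gamma * beta^2
= 0.65 + 0.67 * 0.35
= 0.65 + 0.2345
= 0.8845

0.8845


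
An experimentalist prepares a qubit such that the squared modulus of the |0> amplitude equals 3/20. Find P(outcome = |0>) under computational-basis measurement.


|alpha|^2 = 3/20 = 0.1500
|beta|^2 = 1 - 3/20 = 17/20 = 0.8500
P(|0>) = |alpha|^2 = 0.1500

0.1500


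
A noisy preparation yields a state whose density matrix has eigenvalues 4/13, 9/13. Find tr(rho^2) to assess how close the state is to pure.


tr(rho^2) = sum of eigenvalues squared
= (4/13)^2 + (9/13)^2
= (16 + 81) / 169
= 97/169
= 0.5740

0.5740


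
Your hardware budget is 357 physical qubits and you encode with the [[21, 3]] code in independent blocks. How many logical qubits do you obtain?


Each code block uses 21 physical qubits for 3 logical qubit(s).
Number of complete blocks = floor(357 / 21) = 17
Logical qubits = 17 * 3
= 51

51


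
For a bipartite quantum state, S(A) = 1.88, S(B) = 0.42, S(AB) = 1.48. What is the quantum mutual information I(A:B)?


I(A:B) = S(A) + S(B) - S(AB)
= 1.88 + 0.42 - 1.48
= 0.8200

0.8200


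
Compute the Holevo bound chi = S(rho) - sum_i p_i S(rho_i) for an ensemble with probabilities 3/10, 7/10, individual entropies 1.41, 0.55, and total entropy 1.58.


chi = S(rho) - sum_i p_i * S(rho_i)
Weighted entropy = 3/10 * 1.41 + 7/10 * 0.55
= 0.8080
chi = 1.58 - 0.8080
= 0.7720

0.7720


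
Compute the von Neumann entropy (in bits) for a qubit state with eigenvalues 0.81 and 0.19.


S = -p*log2(p) - (1-p)*log2(1-p)
p = 0.8100, 1-p = 0.1900
= -0.8100 * log2(0.8100) - 0.1900 * log2(0.1900)
= -(-0.2462) - (-0.4552)
= 0.7015

0.7015


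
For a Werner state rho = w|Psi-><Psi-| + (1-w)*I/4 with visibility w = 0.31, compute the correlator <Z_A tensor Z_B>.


|Psi-> = (|01> - |10>)/sqrt(2)
For the pure Bell state, <Z_A Z_B> = -1 (Bell-state Pauli correlator).
The maximally-mixed part I/4 has tr(I/4 * P tensor P) = 0 for any traceless Pauli P.
So <Z_A Z_B>_rho = w * (-1) + (1 - w) * 0
= 0.31 * (-1)
= -0.3100

-0.3100


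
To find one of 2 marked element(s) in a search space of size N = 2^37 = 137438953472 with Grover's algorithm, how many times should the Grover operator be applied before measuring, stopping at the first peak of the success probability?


After j Grover iterations the success probability is P(j) = sin^2((2j+1)*theta), where sin(theta) = sqrt(k/N).
N = 2^37 = 137438953472, k = 2
sin(theta) = sqrt(k/N) = 3.814697266e-06
theta = arcsin(sqrt(k/N)) = 3.814697266e-06 rad
P(j) reaches its first maximum when (2j+1)*theta is as close as possible to pi/2, i.e. j = round(pi/(4*theta) - 1/2).
pi/(4*theta) - 1/2 = 205886.9161
(For comparison, the common estimate pi/4 * sqrt(N/k) = 205887.4161; the exact maximiser is used here.)
Optimal iterations = 205887

205887


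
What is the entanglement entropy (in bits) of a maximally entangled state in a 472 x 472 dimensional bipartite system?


For a maximally entangled state in d x d:
S = log2(d) = log2(472)
= 8.8826

8.8826


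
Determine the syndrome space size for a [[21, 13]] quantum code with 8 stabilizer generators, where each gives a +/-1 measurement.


Each stabilizer generator gives a binary (+1 or -1) measurement outcome.
With 8 independent generators:
Total syndromes = 2^8
= 256

256


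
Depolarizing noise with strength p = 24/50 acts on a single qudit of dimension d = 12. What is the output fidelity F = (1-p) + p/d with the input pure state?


F = (1-p) + p/d
= (1 - 0.4800) + 0.4800/12
= 0.5200 + 0.0400
= 0.5600

0.5600


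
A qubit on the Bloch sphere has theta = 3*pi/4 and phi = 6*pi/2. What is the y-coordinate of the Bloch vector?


theta = 2.3562, phi = 9.4248
r_y = sin(theta)*sin(phi) = 0.7071 * 0.0000
r_y = 0.0000

0.0000


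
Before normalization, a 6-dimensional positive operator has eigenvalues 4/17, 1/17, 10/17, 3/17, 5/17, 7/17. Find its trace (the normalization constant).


tr(M) = sum of eigenvalues
= 4/17 + 1/17 + 10/17 + 3/17 + 5/17 + 7/17
= 30/17
= 1.7647

1.7647


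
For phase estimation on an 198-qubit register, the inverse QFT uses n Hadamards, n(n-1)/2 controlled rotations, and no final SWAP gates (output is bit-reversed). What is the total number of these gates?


Hadamard gates: 198
Controlled rotations: n*(n-1)/2 = 198*197/2 = 19503
SWAP gates: 0 (omitted)
Total = 198 + 19503
= 19701

19701


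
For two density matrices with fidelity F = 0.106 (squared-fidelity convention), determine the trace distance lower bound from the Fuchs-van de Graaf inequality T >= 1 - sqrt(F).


Fuchs-van de Graaf (squared-fidelity convention): 1 - sqrt(F) <= T <= sqrt(1 - F).
Lower bound: T >= 1 - sqrt(F)
sqrt(F) = sqrt(0.106) = 0.3256
T >= 1 - 0.3256
T >= 0.6744

0.6744


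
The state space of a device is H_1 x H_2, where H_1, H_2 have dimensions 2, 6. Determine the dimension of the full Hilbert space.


dim(H_1 x H_2) = 2 * 6
= 12

12


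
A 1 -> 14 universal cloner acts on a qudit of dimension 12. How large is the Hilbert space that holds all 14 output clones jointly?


Output space = H^(tensor 14) where dim(H) = 12
dim = 12^14
= 144 (after 2 factors)
= 1728 (after 3 factors)
= 20736 (after 4 factors)
= 248832 (after 5 factors)
= 2985984 (after 6 factors)
= 35831808 (after 7 factors)
= 429981696 (after 8 factors)
= 5159780352 (after 9 factors)
= 61917364224 (after 10 factors)
= 743008370688 (after 11 factors)
= 8916100448256 (after 12 factors)
= 106993205379072 (after 13 factors)
= 1283918464548864 (after 14 factors)
= 1283918464548864

1283918464548864


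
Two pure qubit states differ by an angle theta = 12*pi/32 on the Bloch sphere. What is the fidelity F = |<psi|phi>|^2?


For states separated by angle theta on Bloch sphere:
F = cos^2(theta/2)
theta = 12*pi/32 = 1.1781
theta/2 = 0.5890
cos(theta/2) = 0.8315
F = 0.6913

0.6913


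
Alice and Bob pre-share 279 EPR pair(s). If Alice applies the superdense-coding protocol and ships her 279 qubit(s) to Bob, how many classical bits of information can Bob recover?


Superdense coding allows 2 classical bits per shared entangled pair.
279 pair(s) -> 2 * 279 = 558 classical bits

558


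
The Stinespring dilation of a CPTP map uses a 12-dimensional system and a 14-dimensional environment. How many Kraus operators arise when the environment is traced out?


Tracing out the environment in an orthonormal basis {|i>_E} gives Kraus operators K_i = <i|_E U |0>_E.
Number of Kraus operators = dim(H_env) = d_env
= 14

14


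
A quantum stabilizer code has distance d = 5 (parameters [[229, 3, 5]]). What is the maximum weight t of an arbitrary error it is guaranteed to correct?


Code parameters: [[229, 3, 5]], distance d = 5.
Number of correctable errors = floor((d-1)/2)
= floor((5 - 1)/2)
= floor(4/2)
= 2

2


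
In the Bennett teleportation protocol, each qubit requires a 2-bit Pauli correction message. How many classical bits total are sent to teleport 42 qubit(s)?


Quantum teleportation requires 2 classical bits per qubit teleported.
42 qubit(s) -> 2 * 42 = 84 classical bits

84


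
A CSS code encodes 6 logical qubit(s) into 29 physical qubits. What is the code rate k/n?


Code rate R = k/n
= 6/29
= 0.2069

0.2069


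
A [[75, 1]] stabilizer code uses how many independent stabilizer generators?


For an [[n,k]] stabilizer code:
Number of stabilizer generators = n - k
= 75 - 1
= 74

74


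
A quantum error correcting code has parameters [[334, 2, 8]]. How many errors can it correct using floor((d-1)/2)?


Code parameters: [[334, 2, 8]], distance d = 8.
Number of correctable errors = floor((d-1)/2)
= floor((8 - 1)/2)
= floor(7/2)
= 3

3


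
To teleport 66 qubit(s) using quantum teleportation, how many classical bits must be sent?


Quantum teleportation requires 2 classical bits per qubit teleported.
66 qubit(s) -> 2 * 66 = 132 classical bits

132


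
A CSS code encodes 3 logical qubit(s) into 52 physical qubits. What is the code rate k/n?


Code rate R = k/n
= 3/52
= 0.0577

0.0577


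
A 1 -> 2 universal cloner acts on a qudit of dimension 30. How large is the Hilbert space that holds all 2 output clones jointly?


Output space = H^(tensor 2) where dim(H) = 30
dim = 30^2
= 900

900


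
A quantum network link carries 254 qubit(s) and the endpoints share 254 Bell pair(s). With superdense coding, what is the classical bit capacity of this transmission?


Superdense coding allows 2 classical bits per shared entangled pair.
254 pair(s) -> 2 * 254 = 508 classical bits

508


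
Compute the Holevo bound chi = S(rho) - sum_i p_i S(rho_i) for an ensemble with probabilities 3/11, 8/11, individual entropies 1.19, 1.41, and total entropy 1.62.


chi = S(rho) - sum_i p_i * S(rho_i)
Weighted entropy = 3/11 * 1.19 + 8/11 * 1.41
= 1.3500
chi = 1.62 - 1.3500
= 0.2700

0.2700


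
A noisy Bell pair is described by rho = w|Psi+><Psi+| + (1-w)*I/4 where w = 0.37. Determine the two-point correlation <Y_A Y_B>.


|Psi+> = (|01> + |10>)/sqrt(2)
For the pure Bell state, <Y_A Y_B> = +1 (Bell-state Pauli correlator).
The maximally-mixed part I/4 has tr(I/4 * P tensor P) = 0 for any traceless Pauli P.
So <Y_A Y_B>_rho = w * (+1) + (1 - w) * 0
= 0.37 * (+1)
= 0.3700

0.3700


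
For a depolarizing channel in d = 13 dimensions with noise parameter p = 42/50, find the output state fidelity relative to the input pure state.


F = (1-p) + p/d
= (1 - 0.8400) + 0.8400/13
= 0.1600 + 0.0646
= 0.2246

0.2246


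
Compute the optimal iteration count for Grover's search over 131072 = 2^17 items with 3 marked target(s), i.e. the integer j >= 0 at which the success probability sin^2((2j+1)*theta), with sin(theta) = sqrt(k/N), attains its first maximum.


After j Grover iterations the success probability is P(j) = sin^2((2j+1)*theta), where sin(theta) = sqrt(k/N).
N = 2^17 = 131072, k = 3
sin(theta) = sqrt(k/N) = 0.004784159654
theta = arcsin(sqrt(k/N)) = 0.004784177904 rad
P(j) reaches its first maximum when (2j+1)*theta is as close as possible to pi/2, i.e. j = round(pi/(4*theta) - 1/2).
pi/(4*theta) - 1/2 = 163.6658
(For comparison, the common estimate pi/4 * sqrt(N/k) = 164.1664; the exact maximiser is used here.)
Optimal iterations = 164

164


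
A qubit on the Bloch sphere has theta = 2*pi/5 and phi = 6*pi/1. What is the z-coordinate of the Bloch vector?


theta = 1.2566, phi = 18.8496
r_z = cos(theta) = 0.3090

0.3090


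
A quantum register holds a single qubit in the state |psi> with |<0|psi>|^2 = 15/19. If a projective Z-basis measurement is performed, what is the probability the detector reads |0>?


|alpha|^2 = 15/19 = 0.7895
|beta|^2 = 1 - 15/19 = 4/19 = 0.2105
P(|0>) = |alpha|^2 = 0.7895

0.7895


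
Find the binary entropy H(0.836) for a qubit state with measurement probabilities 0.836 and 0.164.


S = -p*log2(p) - (1-p)*log2(1-p)
p = 0.8360, 1-p = 0.1640
= -0.8360 * log2(0.8360) - 0.1640 * log2(0.1640)
= -(-0.2160) - (-0.4278)
= 0.6438

0.6438


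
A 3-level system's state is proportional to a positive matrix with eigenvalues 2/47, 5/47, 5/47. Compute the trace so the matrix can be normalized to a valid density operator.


tr(M) = sum of eigenvalues
= 2/47 + 5/47 + 5/47
= 12/47
= 0.2553

0.2553


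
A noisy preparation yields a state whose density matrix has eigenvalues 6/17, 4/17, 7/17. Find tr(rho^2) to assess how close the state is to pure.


tr(rho^2) = sum of eigenvalues squared
= (6/17)^2 + (4/17)^2 + (7/17)^2
= (36 + 16 + 49) / 289
= 101/289
= 0.3495

0.3495


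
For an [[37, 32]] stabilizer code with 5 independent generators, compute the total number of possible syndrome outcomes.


Each stabilizer generator gives a binary (+1 or -1) measurement outcome.
With 5 independent generators:
Total syndromes = 2^5
= 32

32


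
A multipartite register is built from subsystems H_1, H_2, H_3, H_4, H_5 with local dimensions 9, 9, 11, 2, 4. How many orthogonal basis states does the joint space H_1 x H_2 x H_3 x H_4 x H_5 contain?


dim(H_1 x H_2 x H_3 x H_4 x H_5) = 9 * 9 * 11 * 2 * 4
= 81 * 11 * 2 * 4
= 891 * 2 * 4
= 1782 * 4
= 7128

7128


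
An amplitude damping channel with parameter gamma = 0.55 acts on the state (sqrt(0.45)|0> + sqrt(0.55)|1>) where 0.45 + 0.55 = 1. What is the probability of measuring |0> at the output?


For amplitude damping with parameter gamma on state sqrt(a)|0> + sqrt(b)|1>:
alpha^2 = 0.45, beta^2 = 0.55
P(|0>) = alpha^2 + gamma * beta^2
= 0.45 + 0.55 * 0.55
= 0.45 + 0.3025
= 0.7525

0.7525


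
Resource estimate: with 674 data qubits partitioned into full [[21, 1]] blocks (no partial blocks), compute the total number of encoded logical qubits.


Each code block uses 21 physical qubits for 1 logical qubit(s).
Number of complete blocks = floor(674 / 21) = 32
Logical qubits = 32 * 1
= 32

32


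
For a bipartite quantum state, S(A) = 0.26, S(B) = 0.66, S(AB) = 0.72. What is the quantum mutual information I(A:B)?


I(A:B) = S(A) + S(B) - S(AB)
= 0.26 + 0.66 - 0.72
= 0.2000

0.2000


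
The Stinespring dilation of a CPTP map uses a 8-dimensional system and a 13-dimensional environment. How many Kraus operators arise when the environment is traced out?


Tracing out the environment in an orthonormal basis {|i>_E} gives Kraus operators K_i = <i|_E U |0>_E.
Number of Kraus operators = dim(H_env) = d_env
= 13

13


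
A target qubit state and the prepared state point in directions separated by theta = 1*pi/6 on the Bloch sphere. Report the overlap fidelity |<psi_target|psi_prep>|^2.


For states separated by angle theta on Bloch sphere:
F = cos^2(theta/2)
theta = 1*pi/6 = 0.5236
theta/2 = 0.2618
cos(theta/2) = 0.9659
F = 0.9330

0.9330


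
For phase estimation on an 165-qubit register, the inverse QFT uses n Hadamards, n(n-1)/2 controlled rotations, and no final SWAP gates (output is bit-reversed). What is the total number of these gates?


Hadamard gates: 165
Controlled rotations: n*(n-1)/2 = 165*164/2 = 13530
SWAP gates: 0 (omitted)
Total = 165 + 13530
= 13695

13695


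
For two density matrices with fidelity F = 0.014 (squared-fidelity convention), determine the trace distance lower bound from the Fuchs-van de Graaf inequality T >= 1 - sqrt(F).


Fuchs-van de Graaf (squared-fidelity convention): 1 - sqrt(F) <= T <= sqrt(1 - F).
Lower bound: T >= 1 - sqrt(F)
sqrt(F) = sqrt(0.014) = 0.1183
T >= 1 - 0.1183
T >= 0.8817

0.8817


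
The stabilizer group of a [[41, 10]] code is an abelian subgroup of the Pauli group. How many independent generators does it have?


For an [[n,k]] stabilizer code:
Number of stabilizer generators = n - k
= 41 - 10
= 31

31


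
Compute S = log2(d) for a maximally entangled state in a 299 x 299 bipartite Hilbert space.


For a maximally entangled state in d x d:
S = log2(d) = log2(299)
= 8.2240

8.2240


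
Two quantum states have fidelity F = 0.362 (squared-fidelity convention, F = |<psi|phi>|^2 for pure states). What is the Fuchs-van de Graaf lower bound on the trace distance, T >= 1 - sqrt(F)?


Fuchs-van de Graaf (squared-fidelity convention): 1 - sqrt(F) <= T <= sqrt(1 - F).
Lower bound: T >= 1 - sqrt(F)
sqrt(F) = sqrt(0.362) = 0.6017
T >= 1 - 0.6017
T >= 0.3983

0.3983


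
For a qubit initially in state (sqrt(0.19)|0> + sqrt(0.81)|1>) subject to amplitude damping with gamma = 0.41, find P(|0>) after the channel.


For amplitude damping with parameter gamma on state sqrt(a)|0> + sqrt(b)|1>:
alpha^2 = 0.19, beta^2 = 0.81
P(|0>) = alpha^2 + gamma * beta^2
= 0.19 + 0.41 * 0.81
= 0.19 + 0.3321
= 0.5221

0.5221


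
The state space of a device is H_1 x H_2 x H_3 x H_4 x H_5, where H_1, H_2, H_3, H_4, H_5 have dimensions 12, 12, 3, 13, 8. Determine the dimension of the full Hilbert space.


dim(H_1 x H_2 x H_3 x H_4 x H_5) = 12 * 12 * 3 * 13 * 8
= 144 * 3 * 13 * 8
= 432 * 13 * 8
= 5616 * 8
= 44928

44928


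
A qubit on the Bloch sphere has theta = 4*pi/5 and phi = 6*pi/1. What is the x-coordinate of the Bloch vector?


theta = 2.5133, phi = 18.8496
r_x = sin(theta)*cos(phi) = 0.5878 * 1.0000
r_x = 0.5878

0.5878


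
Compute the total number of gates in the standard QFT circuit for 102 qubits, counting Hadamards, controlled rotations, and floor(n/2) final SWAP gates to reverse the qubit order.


Hadamard gates: 102
Controlled rotations: n*(n-1)/2 = 102*101/2 = 5151
SWAP gates: floor(n/2) = floor(102/2) = 51
Total = 102 + 5151 + 51
= 5304

5304


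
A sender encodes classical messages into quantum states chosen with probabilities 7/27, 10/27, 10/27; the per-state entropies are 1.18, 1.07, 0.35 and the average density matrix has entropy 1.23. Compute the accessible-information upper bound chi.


chi = S(rho) - sum_i p_i * S(rho_i)
Weighted entropy = 7/27 * 1.18 + 10/27 * 1.07 + 10/27 * 0.35
= 0.8319
chi = 1.23 - 0.8319
= 0.3981

0.3981


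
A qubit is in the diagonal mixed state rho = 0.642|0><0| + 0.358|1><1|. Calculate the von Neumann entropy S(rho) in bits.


S = -p*log2(p) - (1-p)*log2(1-p)
p = 0.6420, 1-p = 0.3580
= -0.6420 * log2(0.6420) - 0.3580 * log2(0.3580)
= -(-0.4105) - (-0.5305)
= 0.9410

0.9410


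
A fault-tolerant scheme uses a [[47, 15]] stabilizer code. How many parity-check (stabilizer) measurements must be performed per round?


For an [[n,k]] stabilizer code:
Number of stabilizer generators = n - k
= 47 - 15
= 32

32


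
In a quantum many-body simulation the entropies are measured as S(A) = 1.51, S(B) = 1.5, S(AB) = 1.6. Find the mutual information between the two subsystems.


I(A:B) = S(A) + S(B) - S(AB)
= 1.51 + 1.5 - 1.6
= 1.4100

1.4100


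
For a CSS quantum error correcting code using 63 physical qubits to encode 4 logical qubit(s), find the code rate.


Code rate R = k/n
= 4/63
= 0.0635

0.0635


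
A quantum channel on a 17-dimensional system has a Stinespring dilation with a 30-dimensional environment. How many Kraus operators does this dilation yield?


Tracing out the environment in an orthonormal basis {|i>_E} gives Kraus operators K_i = <i|_E U |0>_E.
Number of Kraus operators = dim(H_env) = d_env
= 30

30


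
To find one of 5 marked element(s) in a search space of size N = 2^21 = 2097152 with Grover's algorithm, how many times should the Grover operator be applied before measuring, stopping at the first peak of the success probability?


After j Grover iterations the success probability is P(j) = sin^2((2j+1)*theta), where sin(theta) = sqrt(k/N).
N = 2^21 = 2097152, k = 5
sin(theta) = sqrt(k/N) = 0.001544080889
theta = arcsin(sqrt(k/N)) = 0.001544081502 rad
P(j) reaches its first maximum when (2j+1)*theta is as close as possible to pi/2, i.e. j = round(pi/(4*theta) - 1/2).
pi/(4*theta) - 1/2 = 508.1507
(For comparison, the common estimate pi/4 * sqrt(N/k) = 508.6509; the exact maximiser is used here.)
Optimal iterations = 508

508


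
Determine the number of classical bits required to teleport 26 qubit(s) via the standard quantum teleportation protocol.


Quantum teleportation requires 2 classical bits per qubit teleported.
26 qubit(s) -> 2 * 26 = 52 classical bits

52


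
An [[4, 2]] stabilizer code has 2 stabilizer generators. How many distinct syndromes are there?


Each stabilizer generator gives a binary (+1 or -1) measurement outcome.
With 2 independent generators:
Total syndromes = 2^2
= 4

4


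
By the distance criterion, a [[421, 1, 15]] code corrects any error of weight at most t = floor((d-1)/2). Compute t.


Code parameters: [[421, 1, 15]], distance d = 15.
Number of correctable errors = floor((d-1)/2)
= floor((15 - 1)/2)
= floor(14/2)
= 7

7


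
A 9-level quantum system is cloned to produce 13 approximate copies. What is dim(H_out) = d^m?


Output space = H^(tensor 13) where dim(H) = 9
dim = 9^13
= 81 (after 2 factors)
= 729 (after 3 factors)
= 6561 (after 4 factors)
= 59049 (after 5 factors)
= 531441 (after 6 factors)
= 4782969 (after 7 factors)
= 43046721 (after 8 factors)
= 387420489 (after 9 factors)
= 3486784401 (after 10 factors)
= 31381059609 (after 11 factors)
= 282429536481 (after 12 factors)
= 2541865828329 (after 13 factors)
= 2541865828329

2541865828329


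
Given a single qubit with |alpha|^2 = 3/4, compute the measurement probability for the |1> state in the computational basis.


|alpha|^2 = 3/4 = 0.7500
|beta|^2 = 1 - 3/4 = 1/4 = 0.2500
P(|1>) = |beta|^2 = 0.2500

0.2500


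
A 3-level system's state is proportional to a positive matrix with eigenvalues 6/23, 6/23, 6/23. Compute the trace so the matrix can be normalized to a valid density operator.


tr(M) = sum of eigenvalues
= 6/23 + 6/23 + 6/23
= 18/23
= 0.7826

0.7826


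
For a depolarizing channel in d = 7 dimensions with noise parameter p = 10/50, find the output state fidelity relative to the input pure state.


F = (1-p) + p/d
= (1 - 0.2000) + 0.2000/7
= 0.8000 + 0.0286
= 0.8286

0.8286


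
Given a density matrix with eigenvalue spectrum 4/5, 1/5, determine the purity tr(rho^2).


tr(rho^2) = sum of eigenvalues squared
= (4/5)^2 + (1/5)^2
= (16 + 1) / 25
= 17/25
= 0.6800

0.6800


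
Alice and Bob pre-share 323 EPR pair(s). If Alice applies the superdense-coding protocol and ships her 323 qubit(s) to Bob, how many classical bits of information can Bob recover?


Superdense coding allows 2 classical bits per shared entangled pair.
323 pair(s) -> 2 * 323 = 646 classical bits

646


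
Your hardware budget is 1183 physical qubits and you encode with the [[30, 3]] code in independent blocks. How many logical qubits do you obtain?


Each code block uses 30 physical qubits for 3 logical qubit(s).
Number of complete blocks = floor(1183 / 30) = 39
Logical qubits = 39 * 3
= 117

117


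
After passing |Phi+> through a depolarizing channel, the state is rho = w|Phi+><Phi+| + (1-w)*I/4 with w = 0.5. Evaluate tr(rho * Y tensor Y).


|Phi+> = (|00> + |11>)/sqrt(2)
For the pure Bell state, <Y_A Y_B> = -1 (Bell-state Pauli correlator).
The maximally-mixed part I/4 has tr(I/4 * P tensor P) = 0 for any traceless Pauli P.
So <Y_A Y_B>_rho = w * (-1) + (1 - w) * 0
= 0.5 * (-1)
= -0.5000

-0.5000


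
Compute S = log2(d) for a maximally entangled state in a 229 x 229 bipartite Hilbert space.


For a maximally entangled state in d x d:
S = log2(d) = log2(229)
= 7.8392

7.8392


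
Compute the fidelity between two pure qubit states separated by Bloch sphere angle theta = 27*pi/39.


For states separated by angle theta on Bloch sphere:
F = cos^2(theta/2)
theta = 27*pi/39 = 2.1749
theta/2 = 1.0875
cos(theta/2) = 0.4647
F = 0.2160

0.2160


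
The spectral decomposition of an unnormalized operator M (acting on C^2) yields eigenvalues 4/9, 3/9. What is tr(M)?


tr(M) = sum of eigenvalues
= 4/9 + 3/9
= 7/9
= 0.7778

0.7778


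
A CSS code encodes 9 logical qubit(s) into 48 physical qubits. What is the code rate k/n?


Code rate R = k/n
= 9/48
= 0.1875

0.1875


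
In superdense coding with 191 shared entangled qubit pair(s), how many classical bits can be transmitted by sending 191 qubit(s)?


Superdense coding allows 2 classical bits per shared entangled pair.
191 pair(s) -> 2 * 191 = 382 classical bits

382


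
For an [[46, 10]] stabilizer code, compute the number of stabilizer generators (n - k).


For an [[n,k]] stabilizer code:
Number of stabilizer generators = n - k
= 46 - 10
= 36

36


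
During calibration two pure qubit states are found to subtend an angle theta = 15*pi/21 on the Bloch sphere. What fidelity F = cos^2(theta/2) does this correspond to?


For states separated by angle theta on Bloch sphere:
F = cos^2(theta/2)
theta = 15*pi/21 = 2.2440
theta/2 = 1.1220
cos(theta/2) = 0.4339
F = 0.1883

0.1883


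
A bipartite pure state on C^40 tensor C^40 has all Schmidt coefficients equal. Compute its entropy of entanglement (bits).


For a maximally entangled state in d x d:
S = log2(d) = log2(40)
= 5.3219

5.3219


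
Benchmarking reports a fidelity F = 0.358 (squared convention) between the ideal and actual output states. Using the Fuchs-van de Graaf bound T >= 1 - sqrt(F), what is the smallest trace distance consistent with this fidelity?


Fuchs-van de Graaf (squared-fidelity convention): 1 - sqrt(F) <= T <= sqrt(1 - F).
Lower bound: T >= 1 - sqrt(F)
sqrt(F) = sqrt(0.358) = 0.5983
T >= 1 - 0.5983
T >= 0.4017

0.4017


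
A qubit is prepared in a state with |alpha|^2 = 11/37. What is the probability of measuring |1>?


|alpha|^2 = 11/37 = 0.2973
|beta|^2 = 1 - 11/37 = 26/37 = 0.7027
P(|1>) = |beta|^2 = 0.7027

0.7027


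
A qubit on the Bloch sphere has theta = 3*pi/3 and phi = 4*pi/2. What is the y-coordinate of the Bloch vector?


theta = 3.1416, phi = 6.2832
r_y = sin(theta)*sin(phi) = 0.0000 * 0.0000
r_y = 0.0000

0.0000


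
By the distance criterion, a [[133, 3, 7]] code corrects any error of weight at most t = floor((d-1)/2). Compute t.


Code parameters: [[133, 3, 7]], distance d = 7.
Number of correctable errors = floor((d-1)/2)
= floor((7 - 1)/2)
= floor(6/2)
= 3

3


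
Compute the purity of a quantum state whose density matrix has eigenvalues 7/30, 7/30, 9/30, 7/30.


tr(rho^2) = sum of eigenvalues squared
= (7/30)^2 + (7/30)^2 + (9/30)^2 + (7/30)^2
= (49 + 49 + 81 + 49) / 900
= 228/900
= 0.2533

0.2533


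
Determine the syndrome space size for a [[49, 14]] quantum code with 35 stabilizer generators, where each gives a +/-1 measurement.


Each stabilizer generator gives a binary (+1 or -1) measurement outcome.
With 35 independent generators:
Total syndromes = 2^35
= 34359738368

34359738368


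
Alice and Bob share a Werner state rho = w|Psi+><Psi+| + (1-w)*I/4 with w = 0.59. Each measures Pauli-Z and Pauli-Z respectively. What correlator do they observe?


|Psi+> = (|01> + |10>)/sqrt(2)
For the pure Bell state, <Z_A Z_B> = -1 (Bell-state Pauli correlator).
The maximally-mixed part I/4 has tr(I/4 * P tensor P) = 0 for any traceless Pauli P.
So <Z_A Z_B>_rho = w * (-1) + (1 - w) * 0
= 0.59 * (-1)
= -0.5900

-0.5900


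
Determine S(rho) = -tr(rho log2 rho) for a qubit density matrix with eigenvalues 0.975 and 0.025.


S = -p*log2(p) - (1-p)*log2(1-p)
p = 0.9750, 1-p = 0.0250
= -0.9750 * log2(0.9750) - 0.0250 * log2(0.0250)
= -(-0.0356) - (-0.1330)
= 0.1687

0.1687


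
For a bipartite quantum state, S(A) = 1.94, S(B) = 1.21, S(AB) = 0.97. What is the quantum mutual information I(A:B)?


I(A:B) = S(A) + S(B) - S(AB)
= 1.94 + 1.21 - 0.97
= 2.1800

2.1800


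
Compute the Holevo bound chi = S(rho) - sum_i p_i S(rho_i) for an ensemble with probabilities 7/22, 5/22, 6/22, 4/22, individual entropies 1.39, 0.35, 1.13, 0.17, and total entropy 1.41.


chi = S(rho) - sum_i p_i * S(rho_i)
Weighted entropy = 7/22 * 1.39 + 5/22 * 0.35 + 6/22 * 1.13 + 4/22 * 0.17
= 0.8609
chi = 1.41 - 0.8609
= 0.5491

0.5491


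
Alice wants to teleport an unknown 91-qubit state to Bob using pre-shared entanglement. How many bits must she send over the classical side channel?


Quantum teleportation requires 2 classical bits per qubit teleported.
91 qubit(s) -> 2 * 91 = 182 classical bits

182


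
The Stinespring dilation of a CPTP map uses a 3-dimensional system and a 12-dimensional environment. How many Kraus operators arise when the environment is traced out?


Tracing out the environment in an orthonormal basis {|i>_E} gives Kraus operators K_i = <i|_E U |0>_E.
Number of Kraus operators = dim(H_env) = d_env
= 12

12


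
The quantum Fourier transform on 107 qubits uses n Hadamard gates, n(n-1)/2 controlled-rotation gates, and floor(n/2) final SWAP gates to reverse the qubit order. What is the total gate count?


Hadamard gates: 107
Controlled rotations: n*(n-1)/2 = 107*106/2 = 5671
SWAP gates: floor(n/2) = floor(107/2) = 53
Total = 107 + 5671 + 53
= 5831

5831


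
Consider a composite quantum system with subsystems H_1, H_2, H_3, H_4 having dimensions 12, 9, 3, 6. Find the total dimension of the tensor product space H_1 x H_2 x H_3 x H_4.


dim(H_1 x H_2 x H_3 x H_4) = 12 * 9 * 3 * 6
= 108 * 3 * 6
= 324 * 6
= 1944

1944


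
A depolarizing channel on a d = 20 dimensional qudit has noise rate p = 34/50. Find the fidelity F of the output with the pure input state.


F = (1-p) + p/d
= (1 - 0.6800) + 0.6800/20
= 0.3200 + 0.0340
= 0.3540

0.3540


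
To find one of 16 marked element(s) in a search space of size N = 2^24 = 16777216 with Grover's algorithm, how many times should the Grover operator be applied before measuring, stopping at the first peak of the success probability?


After j Grover iterations the success probability is P(j) = sin^2((2j+1)*theta), where sin(theta) = sqrt(k/N).
N = 2^24 = 16777216, k = 16
sin(theta) = sqrt(k/N) = 0.0009765625
theta = arcsin(sqrt(k/N)) = 0.0009765626552 rad
P(j) reaches its first maximum when (2j+1)*theta is as close as possible to pi/2, i.e. j = round(pi/(4*theta) - 1/2).
pi/(4*theta) - 1/2 = 803.7476
(For comparison, the common estimate pi/4 * sqrt(N/k) = 804.2477; the exact maximiser is used here.)
Optimal iterations = 804

804


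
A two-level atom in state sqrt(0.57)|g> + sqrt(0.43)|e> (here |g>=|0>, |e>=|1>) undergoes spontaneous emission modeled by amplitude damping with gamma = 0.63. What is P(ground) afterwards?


For amplitude damping with parameter gamma on state sqrt(a)|0> + sqrt(b)|1>:
alpha^2 = 0.57, beta^2 = 0.43
P(|0>) = alpha^2 + gamma * beta^2
= 0.57 + 0.63 * 0.43
= 0.57 + 0.2709
= 0.8409

0.8409


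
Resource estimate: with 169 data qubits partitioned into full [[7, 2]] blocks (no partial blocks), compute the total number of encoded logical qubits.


Each code block uses 7 physical qubits for 2 logical qubit(s).
Number of complete blocks = floor(169 / 7) = 24
Logical qubits = 24 * 2
= 48

48


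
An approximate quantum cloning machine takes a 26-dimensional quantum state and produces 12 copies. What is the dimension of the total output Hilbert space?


Output space = H^(tensor 12) where dim(H) = 26
dim = 26^12
= 676 (after 2 factors)
= 17576 (after 3 factors)
= 456976 (after 4 factors)
= 11881376 (after 5 factors)
= 308915776 (after 6 factors)
= 8031810176 (after 7 factors)
= 208827064576 (after 8 factors)
= 5429503678976 (after 9 factors)
= 141167095653376 (after 10 factors)
= 3670344486987776 (after 11 factors)
= 95428956661682176 (after 12 factors)
= 95428956661682176

95428956661682176


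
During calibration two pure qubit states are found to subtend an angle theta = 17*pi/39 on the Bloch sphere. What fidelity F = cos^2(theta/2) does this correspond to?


For states separated by angle theta on Bloch sphere:
F = cos^2(theta/2)
theta = 17*pi/39 = 1.3694
theta/2 = 0.6847
cos(theta/2) = 0.7746
F = 0.6000

0.6000
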